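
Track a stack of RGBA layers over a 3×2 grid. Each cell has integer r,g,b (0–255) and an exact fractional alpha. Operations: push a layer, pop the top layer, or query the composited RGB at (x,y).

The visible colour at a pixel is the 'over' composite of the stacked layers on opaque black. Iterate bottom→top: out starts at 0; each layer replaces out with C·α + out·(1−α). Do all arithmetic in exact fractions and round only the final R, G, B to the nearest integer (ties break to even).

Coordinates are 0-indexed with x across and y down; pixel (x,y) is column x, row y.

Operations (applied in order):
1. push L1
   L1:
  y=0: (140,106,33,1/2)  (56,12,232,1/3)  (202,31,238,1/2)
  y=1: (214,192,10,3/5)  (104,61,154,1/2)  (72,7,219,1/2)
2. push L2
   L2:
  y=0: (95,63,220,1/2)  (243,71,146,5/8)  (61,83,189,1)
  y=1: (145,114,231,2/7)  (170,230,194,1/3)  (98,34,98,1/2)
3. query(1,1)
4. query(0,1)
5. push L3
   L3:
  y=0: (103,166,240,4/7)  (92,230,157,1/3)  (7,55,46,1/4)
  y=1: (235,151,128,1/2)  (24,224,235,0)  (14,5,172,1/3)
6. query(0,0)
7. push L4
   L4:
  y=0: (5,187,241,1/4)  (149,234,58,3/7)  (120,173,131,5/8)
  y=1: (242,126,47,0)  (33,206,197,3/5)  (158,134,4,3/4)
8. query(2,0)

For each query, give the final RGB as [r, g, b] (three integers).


query (1,1) [L1,L2] — begin 0,0,0
after L1 α=1/2: [52, 61/2, 77]
after L2 α=1/3: [274/3, 97, 116]
rounded: [91, 97, 116]

at x=0,y=1 over L1,L2:
+L1 (α=3/5) → [642/5, 576/5, 6]
+L2 (α=2/7) → [932/7, 804/7, 492/7]
rounded: [133, 115, 70]

at x=0,y=0 over L1,L2,L3:
L1 α=1/2: [70, 53, 33/2]
L2 α=1/2: [165/2, 58, 473/4]
L3 α=4/7: [1319/14, 838/7, 5259/28]
= [94, 120, 188]

at x=2,y=0 over L1,L2,L3,L4:
after L1 α=1/2: [101, 31/2, 119]
after L2 α=1: [61, 83, 189]
after L3 α=1/4: [95/2, 76, 613/4]
after L4 α=5/8: [1485/16, 1093/8, 4459/32]
rounded: [93, 137, 139]


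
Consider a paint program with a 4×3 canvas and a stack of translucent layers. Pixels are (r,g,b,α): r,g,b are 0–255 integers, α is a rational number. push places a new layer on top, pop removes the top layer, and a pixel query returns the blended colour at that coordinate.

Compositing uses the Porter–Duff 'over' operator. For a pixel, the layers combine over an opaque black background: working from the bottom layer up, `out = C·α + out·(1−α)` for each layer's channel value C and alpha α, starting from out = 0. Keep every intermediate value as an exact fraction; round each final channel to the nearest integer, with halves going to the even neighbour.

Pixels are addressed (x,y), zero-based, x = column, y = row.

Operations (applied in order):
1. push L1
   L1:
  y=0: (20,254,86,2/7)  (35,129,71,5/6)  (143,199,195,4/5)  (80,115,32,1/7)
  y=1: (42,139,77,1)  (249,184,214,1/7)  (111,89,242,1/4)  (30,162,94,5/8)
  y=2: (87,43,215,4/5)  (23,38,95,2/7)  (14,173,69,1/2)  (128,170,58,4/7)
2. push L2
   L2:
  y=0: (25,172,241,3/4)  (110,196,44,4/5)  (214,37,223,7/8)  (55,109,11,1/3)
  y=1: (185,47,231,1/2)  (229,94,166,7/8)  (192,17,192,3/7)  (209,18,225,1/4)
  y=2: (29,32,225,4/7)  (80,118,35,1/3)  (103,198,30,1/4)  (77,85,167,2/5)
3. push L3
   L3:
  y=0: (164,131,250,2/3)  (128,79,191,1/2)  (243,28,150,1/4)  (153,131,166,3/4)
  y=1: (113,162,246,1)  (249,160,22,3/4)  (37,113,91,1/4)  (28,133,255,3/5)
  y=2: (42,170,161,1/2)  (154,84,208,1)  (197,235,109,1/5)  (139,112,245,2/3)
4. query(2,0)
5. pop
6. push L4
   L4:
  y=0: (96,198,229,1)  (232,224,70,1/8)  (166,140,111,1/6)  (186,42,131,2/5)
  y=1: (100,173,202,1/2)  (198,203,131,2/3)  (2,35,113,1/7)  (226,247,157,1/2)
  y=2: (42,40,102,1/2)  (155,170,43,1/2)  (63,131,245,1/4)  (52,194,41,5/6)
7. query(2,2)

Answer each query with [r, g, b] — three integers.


(2,0) stack=L1,L2,L3; from [0,0,0]:
+L1 (α=4/5) → [572/5, 796/5, 156]
+L2 (α=7/8) → [4031/20, 2091/40, 1717/8]
+L3 (α=1/4) → [16953/80, 7393/160, 6351/32]
→ [212, 46, 198]

query (2,2) [L1,L2,L4] — begin 0,0,0
+L1 (α=1/2) → [7, 173/2, 69/2]
+L2 (α=1/4) → [31, 915/8, 267/8]
+L4 (α=1/4) → [39, 3793/32, 2761/32]
rounded: [39, 119, 86]


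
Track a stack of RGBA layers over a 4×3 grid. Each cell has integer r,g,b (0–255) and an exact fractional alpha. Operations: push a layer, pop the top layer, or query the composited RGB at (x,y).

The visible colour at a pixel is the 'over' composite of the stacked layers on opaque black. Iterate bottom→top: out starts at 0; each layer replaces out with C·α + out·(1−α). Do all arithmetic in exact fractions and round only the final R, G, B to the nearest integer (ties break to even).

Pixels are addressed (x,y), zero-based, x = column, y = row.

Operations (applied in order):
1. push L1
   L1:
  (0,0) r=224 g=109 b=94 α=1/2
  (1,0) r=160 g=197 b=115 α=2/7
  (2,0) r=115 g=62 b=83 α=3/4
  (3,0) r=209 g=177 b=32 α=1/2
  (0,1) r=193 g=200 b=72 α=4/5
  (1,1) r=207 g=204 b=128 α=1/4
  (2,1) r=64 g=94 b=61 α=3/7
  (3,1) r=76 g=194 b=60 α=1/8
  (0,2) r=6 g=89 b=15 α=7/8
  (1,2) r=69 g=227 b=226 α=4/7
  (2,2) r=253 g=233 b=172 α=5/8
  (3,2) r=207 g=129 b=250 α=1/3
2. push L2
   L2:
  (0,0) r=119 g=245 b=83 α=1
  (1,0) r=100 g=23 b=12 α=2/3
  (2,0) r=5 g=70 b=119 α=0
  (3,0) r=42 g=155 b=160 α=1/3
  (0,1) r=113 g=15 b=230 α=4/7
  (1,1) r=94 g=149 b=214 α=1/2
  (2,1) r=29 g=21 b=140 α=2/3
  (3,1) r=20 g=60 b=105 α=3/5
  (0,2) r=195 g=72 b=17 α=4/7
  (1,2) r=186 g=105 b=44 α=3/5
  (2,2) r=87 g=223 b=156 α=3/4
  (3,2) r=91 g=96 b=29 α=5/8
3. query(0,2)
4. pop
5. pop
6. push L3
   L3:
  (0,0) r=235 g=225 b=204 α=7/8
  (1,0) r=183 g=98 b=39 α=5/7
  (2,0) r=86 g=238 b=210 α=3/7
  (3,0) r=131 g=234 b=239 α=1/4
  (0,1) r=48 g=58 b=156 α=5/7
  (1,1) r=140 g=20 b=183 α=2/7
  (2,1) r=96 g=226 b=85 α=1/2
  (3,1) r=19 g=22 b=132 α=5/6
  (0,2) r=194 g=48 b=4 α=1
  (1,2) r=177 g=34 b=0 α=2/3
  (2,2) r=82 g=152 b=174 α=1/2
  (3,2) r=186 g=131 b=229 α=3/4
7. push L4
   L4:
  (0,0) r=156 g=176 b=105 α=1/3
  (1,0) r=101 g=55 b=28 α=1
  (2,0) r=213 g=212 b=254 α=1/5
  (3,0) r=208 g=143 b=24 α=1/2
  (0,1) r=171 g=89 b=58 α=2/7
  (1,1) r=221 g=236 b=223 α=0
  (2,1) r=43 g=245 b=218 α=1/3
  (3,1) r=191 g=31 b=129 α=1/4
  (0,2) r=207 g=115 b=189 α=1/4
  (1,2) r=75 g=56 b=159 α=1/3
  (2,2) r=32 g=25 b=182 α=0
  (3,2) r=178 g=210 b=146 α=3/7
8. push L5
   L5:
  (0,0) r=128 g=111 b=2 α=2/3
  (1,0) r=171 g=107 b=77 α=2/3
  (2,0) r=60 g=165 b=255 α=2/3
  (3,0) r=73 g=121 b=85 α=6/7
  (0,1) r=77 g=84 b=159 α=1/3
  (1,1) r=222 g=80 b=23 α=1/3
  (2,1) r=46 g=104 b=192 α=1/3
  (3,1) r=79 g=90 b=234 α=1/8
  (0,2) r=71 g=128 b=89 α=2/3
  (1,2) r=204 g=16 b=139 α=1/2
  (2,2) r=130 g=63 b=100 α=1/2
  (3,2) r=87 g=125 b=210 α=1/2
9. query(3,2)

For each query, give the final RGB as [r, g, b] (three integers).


query (0,2) [L1,L2] — begin 0,0,0
after L1 α=7/8: [21/4, 623/8, 105/8]
after L2 α=4/7: [3183/28, 4173/56, 859/56]
→ [114, 75, 15]

(3,2) stack=L3,L4,L5; from [0,0,0]:
+L3 (α=3/4) → [279/2, 393/4, 687/4]
+L4 (α=3/7) → [156, 1023/7, 1125/7]
+L5 (α=1/2) → [243/2, 949/7, 2595/14]
rounded: [122, 136, 185]


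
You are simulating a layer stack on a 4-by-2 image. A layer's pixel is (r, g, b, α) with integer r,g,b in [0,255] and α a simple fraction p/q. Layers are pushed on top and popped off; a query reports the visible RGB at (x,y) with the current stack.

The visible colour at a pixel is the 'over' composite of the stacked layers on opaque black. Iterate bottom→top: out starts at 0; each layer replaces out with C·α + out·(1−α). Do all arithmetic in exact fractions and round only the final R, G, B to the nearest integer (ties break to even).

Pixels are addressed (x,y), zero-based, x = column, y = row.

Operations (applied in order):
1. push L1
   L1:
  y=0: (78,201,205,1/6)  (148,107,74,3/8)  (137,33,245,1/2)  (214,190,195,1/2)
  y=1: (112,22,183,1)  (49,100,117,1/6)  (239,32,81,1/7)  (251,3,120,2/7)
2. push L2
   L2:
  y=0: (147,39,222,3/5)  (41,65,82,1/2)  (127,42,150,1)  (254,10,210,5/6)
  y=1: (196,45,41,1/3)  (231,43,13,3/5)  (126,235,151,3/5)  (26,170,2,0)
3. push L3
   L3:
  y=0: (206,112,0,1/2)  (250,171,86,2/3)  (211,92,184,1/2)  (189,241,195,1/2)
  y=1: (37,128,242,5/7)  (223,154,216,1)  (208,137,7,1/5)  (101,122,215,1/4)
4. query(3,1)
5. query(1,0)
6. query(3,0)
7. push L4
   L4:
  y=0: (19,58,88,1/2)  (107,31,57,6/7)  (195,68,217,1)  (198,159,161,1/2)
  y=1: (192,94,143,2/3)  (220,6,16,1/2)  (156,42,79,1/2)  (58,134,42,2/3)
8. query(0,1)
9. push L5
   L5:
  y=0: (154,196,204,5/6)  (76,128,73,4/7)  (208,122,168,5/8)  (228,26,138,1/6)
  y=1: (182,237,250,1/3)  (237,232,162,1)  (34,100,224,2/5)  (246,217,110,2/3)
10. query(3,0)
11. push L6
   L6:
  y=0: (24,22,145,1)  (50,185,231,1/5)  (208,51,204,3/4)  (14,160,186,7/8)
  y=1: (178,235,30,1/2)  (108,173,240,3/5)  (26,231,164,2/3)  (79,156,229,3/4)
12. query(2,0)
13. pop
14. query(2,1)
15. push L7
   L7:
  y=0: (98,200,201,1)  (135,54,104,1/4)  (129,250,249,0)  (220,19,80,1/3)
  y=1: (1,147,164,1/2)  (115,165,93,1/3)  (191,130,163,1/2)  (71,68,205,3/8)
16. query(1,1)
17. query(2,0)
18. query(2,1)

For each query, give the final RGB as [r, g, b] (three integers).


at x=3,y=1 over L1,L2,L3:
after L1 α=2/7: [502/7, 6/7, 240/7]
after L2 α=0: [502/7, 6/7, 240/7]
after L3 α=1/4: [2213/28, 218/7, 2225/28]
= [79, 31, 79]

(1,0) stack=L1,L2,L3; from [0,0,0]:
+L1 (α=3/8) → [111/2, 321/8, 111/4]
+L2 (α=1/2) → [193/4, 841/16, 439/8]
+L3 (α=2/3) → [731/4, 6313/48, 605/8]
→ [183, 132, 76]

query (3,0) [L1,L2,L3] — begin 0,0,0
+L1 (α=1/2) → [107, 95, 195/2]
+L2 (α=5/6) → [459/2, 145/6, 765/4]
+L3 (α=1/2) → [837/4, 1591/12, 1545/8]
rounded: [209, 133, 193]

(0,1) stack=L1,L2,L3,L4; from [0,0,0]:
after L1 α=1: [112, 22, 183]
after L2 α=1/3: [140, 89/3, 407/3]
after L3 α=5/7: [465/7, 2098/21, 4444/21]
after L4 α=2/3: [1051/7, 6046/63, 10450/63]
rounded: [150, 96, 166]

at x=3,y=0 over L1,L2,L3,L4,L5:
after L1 α=1/2: [107, 95, 195/2]
after L2 α=5/6: [459/2, 145/6, 765/4]
after L3 α=1/2: [837/4, 1591/12, 1545/8]
after L4 α=1/2: [1629/8, 3499/24, 2833/16]
after L5 α=1/6: [3323/16, 18119/144, 16373/96]
→ [208, 126, 171]

query (2,0) [L1,L2,L3,L4,L5,L6] — begin 0,0,0
L1 α=1/2: [137/2, 33/2, 245/2]
L2 α=1: [127, 42, 150]
L3 α=1/2: [169, 67, 167]
L4 α=1: [195, 68, 217]
L5 α=5/8: [1625/8, 407/4, 1491/8]
L6 α=3/4: [6617/32, 1019/16, 6387/32]
→ [207, 64, 200]

at x=2,y=1 over L1,L2,L3,L4,L5:
+L1 (α=1/7) → [239/7, 32/7, 81/7]
+L2 (α=3/5) → [3124/35, 4999/35, 3333/35]
+L3 (α=1/5) → [19776/175, 24791/175, 13577/175]
+L4 (α=1/2) → [23538/175, 32141/350, 13701/175]
+L5 (α=2/5) → [82514/875, 166423/1750, 119503/875]
= [94, 95, 137]

query (1,1) [L1,L2,L3,L4,L5,L7] — begin 0,0,0
after L1 α=1/6: [49/6, 50/3, 39/2]
after L2 α=3/5: [2128/15, 487/15, 78/5]
after L3 α=1: [223, 154, 216]
after L4 α=1/2: [443/2, 80, 116]
after L5 α=1: [237, 232, 162]
after L7 α=1/3: [589/3, 629/3, 139]
→ [196, 210, 139]

query (2,0) [L1,L2,L3,L4,L5,L7] — begin 0,0,0
L1 α=1/2: [137/2, 33/2, 245/2]
L2 α=1: [127, 42, 150]
L3 α=1/2: [169, 67, 167]
L4 α=1: [195, 68, 217]
L5 α=5/8: [1625/8, 407/4, 1491/8]
L7 α=0: [1625/8, 407/4, 1491/8]
= [203, 102, 186]

(2,1) stack=L1,L2,L3,L4,L5,L7; from [0,0,0]:
after L1 α=1/7: [239/7, 32/7, 81/7]
after L2 α=3/5: [3124/35, 4999/35, 3333/35]
after L3 α=1/5: [19776/175, 24791/175, 13577/175]
after L4 α=1/2: [23538/175, 32141/350, 13701/175]
after L5 α=2/5: [82514/875, 166423/1750, 119503/875]
after L7 α=1/2: [249639/1750, 393923/3500, 131064/875]
→ [143, 113, 150]


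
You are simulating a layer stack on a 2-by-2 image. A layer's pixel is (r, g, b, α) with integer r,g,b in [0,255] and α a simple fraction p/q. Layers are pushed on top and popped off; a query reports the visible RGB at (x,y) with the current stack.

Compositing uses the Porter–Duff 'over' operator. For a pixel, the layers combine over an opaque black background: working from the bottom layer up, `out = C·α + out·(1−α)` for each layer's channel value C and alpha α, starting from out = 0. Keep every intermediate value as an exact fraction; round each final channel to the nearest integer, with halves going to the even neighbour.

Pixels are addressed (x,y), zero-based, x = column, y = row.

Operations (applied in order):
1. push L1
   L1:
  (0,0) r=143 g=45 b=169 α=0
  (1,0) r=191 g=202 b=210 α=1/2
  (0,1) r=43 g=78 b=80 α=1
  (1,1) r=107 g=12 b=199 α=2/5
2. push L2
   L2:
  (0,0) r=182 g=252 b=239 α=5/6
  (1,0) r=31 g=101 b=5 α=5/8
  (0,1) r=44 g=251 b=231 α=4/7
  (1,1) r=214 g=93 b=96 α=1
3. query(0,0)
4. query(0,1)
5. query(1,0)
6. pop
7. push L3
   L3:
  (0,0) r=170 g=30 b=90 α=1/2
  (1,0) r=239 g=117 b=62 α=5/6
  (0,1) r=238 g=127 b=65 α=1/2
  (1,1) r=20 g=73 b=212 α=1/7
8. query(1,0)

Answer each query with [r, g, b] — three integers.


at x=0,y=0 over L1,L2:
L1 α=0: [0, 0, 0]
L2 α=5/6: [455/3, 210, 1195/6]
rounded: [152, 210, 199]

query (0,1) [L1,L2] — begin 0,0,0
after L1 α=1: [43, 78, 80]
after L2 α=4/7: [305/7, 1238/7, 1164/7]
→ [44, 177, 166]

at x=1,y=0 over L1,L2:
+L1 (α=1/2) → [191/2, 101, 105]
+L2 (α=5/8) → [883/16, 101, 85/2]
rounded: [55, 101, 42]

(1,0) stack=L1,L3; from [0,0,0]:
after L1 α=1/2: [191/2, 101, 105]
after L3 α=5/6: [2581/12, 343/3, 415/6]
rounded: [215, 114, 69]


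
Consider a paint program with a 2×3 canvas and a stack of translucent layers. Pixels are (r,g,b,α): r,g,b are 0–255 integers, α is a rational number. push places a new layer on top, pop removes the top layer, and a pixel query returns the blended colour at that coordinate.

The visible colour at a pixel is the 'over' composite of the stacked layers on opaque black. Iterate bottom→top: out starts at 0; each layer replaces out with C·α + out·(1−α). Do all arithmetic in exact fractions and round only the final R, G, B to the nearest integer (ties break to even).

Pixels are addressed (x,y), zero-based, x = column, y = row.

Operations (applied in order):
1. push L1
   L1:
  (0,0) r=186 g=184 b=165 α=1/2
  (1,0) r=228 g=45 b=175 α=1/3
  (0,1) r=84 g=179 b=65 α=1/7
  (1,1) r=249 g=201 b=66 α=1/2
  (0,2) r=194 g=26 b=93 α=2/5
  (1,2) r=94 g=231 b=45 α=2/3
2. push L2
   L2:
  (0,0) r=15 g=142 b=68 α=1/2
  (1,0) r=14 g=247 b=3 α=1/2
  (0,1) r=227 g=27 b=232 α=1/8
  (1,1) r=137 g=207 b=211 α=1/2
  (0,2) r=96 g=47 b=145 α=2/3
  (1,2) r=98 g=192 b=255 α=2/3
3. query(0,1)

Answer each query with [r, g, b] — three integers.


(0,1) stack=L1,L2; from [0,0,0]:
after L1 α=1/7: [12, 179/7, 65/7]
after L2 α=1/8: [311/8, 103/4, 297/8]
rounded: [39, 26, 37]


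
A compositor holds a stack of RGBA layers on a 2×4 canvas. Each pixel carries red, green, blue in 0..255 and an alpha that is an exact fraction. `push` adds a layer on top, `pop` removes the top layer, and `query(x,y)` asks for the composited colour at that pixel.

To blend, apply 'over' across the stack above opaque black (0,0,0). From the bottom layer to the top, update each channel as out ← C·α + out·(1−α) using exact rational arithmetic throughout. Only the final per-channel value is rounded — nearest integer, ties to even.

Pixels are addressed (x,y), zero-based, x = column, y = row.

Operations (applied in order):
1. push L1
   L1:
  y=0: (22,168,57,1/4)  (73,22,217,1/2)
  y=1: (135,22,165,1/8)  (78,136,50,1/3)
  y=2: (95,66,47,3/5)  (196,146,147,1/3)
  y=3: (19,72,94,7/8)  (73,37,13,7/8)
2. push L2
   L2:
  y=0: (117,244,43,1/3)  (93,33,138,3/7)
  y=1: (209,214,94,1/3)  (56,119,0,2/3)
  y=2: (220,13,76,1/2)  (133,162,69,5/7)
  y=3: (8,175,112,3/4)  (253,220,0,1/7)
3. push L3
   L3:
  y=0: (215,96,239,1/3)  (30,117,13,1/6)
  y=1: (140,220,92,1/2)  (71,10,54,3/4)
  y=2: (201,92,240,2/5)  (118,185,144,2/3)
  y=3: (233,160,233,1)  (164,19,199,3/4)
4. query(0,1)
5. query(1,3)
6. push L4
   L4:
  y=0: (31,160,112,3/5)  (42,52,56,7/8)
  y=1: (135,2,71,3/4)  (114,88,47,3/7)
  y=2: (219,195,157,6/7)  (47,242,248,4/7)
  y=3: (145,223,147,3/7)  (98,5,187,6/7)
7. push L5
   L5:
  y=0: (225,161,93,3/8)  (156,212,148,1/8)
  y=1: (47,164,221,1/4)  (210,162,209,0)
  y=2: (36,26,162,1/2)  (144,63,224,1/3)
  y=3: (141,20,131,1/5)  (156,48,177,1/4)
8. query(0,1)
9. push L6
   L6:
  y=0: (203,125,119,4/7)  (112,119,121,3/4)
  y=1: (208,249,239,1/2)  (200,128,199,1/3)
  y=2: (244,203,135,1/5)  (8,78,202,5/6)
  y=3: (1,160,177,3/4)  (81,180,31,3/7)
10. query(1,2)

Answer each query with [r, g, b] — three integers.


at x=0,y=1 over L1,L2,L3:
+L1 (α=1/8) → [135/8, 11/4, 165/8]
+L2 (α=1/3) → [971/12, 439/6, 541/12]
+L3 (α=1/2) → [2651/24, 1759/12, 1645/24]
= [110, 147, 69]

query (1,3) [L1,L2,L3] — begin 0,0,0
L1 α=7/8: [511/8, 259/8, 91/8]
L2 α=1/7: [2545/28, 1657/28, 39/4]
L3 α=3/4: [16321/112, 3253/112, 2427/16]
= [146, 29, 152]

at x=0,y=1 over L1,L2,L3,L4,L5:
after L1 α=1/8: [135/8, 11/4, 165/8]
after L2 α=1/3: [971/12, 439/6, 541/12]
after L3 α=1/2: [2651/24, 1759/12, 1645/24]
after L4 α=3/4: [12371/96, 1831/48, 6757/96]
after L5 α=1/4: [13875/128, 4455/64, 13829/128]
rounded: [108, 70, 108]

query (1,2) [L1,L2,L3,L4,L5,L6] — begin 0,0,0
L1 α=1/3: [196/3, 146/3, 49]
L2 α=5/7: [341/3, 2722/21, 443/7]
L3 α=2/3: [1049/9, 10492/63, 2459/21]
L4 α=4/7: [1613/21, 30820/147, 9403/49]
L5 α=1/3: [6250/63, 70901/441, 29782/147]
L6 α=5/6: [4385/189, 242891/2646, 89126/441]
= [23, 92, 202]


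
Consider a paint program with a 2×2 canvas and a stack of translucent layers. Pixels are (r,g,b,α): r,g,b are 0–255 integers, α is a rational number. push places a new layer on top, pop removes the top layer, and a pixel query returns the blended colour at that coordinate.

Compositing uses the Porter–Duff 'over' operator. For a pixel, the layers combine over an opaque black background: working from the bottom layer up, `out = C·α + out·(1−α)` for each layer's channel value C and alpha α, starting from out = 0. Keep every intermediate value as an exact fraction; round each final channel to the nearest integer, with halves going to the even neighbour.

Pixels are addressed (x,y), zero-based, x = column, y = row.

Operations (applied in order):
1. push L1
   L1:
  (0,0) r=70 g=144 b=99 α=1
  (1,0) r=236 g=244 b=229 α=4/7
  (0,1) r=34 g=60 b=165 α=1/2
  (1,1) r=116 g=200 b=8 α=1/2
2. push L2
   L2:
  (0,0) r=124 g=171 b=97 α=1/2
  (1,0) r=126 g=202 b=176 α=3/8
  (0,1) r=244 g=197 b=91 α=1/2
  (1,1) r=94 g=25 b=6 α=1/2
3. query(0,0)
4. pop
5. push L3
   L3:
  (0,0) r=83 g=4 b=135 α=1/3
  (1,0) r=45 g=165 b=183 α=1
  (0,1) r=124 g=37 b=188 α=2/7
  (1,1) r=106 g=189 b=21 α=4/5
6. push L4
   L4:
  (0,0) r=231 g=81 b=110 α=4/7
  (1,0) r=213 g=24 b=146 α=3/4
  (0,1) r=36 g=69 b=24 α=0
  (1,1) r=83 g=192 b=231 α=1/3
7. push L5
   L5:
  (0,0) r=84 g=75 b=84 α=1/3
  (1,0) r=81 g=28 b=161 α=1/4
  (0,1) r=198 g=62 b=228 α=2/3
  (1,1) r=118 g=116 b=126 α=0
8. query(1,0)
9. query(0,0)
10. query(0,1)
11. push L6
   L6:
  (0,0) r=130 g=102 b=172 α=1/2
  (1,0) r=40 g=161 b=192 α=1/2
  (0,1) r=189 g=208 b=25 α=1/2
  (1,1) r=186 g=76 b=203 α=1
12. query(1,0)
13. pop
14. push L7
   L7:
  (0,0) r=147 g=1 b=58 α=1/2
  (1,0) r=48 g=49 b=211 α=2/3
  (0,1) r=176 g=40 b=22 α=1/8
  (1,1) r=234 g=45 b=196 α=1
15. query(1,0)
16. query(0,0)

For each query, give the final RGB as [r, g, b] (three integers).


(0,0) stack=L1,L2; from [0,0,0]:
after L1 α=1: [70, 144, 99]
after L2 α=1/2: [97, 315/2, 98]
rounded: [97, 158, 98]

at x=1,y=0 over L1,L3,L4,L5:
+L1 (α=4/7) → [944/7, 976/7, 916/7]
+L3 (α=1) → [45, 165, 183]
+L4 (α=3/4) → [171, 237/4, 621/4]
+L5 (α=1/4) → [297/2, 823/16, 2507/16]
→ [148, 51, 157]

(0,0) stack=L1,L3,L4,L5; from [0,0,0]:
after L1 α=1: [70, 144, 99]
after L3 α=1/3: [223/3, 292/3, 111]
after L4 α=4/7: [1147/7, 88, 773/7]
after L5 α=1/3: [2882/21, 251/3, 2134/21]
= [137, 84, 102]

query (0,1) [L1,L3,L4,L5] — begin 0,0,0
L1 α=1/2: [17, 30, 165/2]
L3 α=2/7: [333/7, 32, 1577/14]
L4 α=0: [333/7, 32, 1577/14]
L5 α=2/3: [1035/7, 52, 7961/42]
rounded: [148, 52, 190]

at x=1,y=0 over L1,L3,L4,L5,L6:
L1 α=4/7: [944/7, 976/7, 916/7]
L3 α=1: [45, 165, 183]
L4 α=3/4: [171, 237/4, 621/4]
L5 α=1/4: [297/2, 823/16, 2507/16]
L6 α=1/2: [377/4, 3399/32, 5579/32]
rounded: [94, 106, 174]

(1,0) stack=L1,L3,L4,L5,L7; from [0,0,0]:
+L1 (α=4/7) → [944/7, 976/7, 916/7]
+L3 (α=1) → [45, 165, 183]
+L4 (α=3/4) → [171, 237/4, 621/4]
+L5 (α=1/4) → [297/2, 823/16, 2507/16]
+L7 (α=2/3) → [163/2, 797/16, 9259/48]
rounded: [82, 50, 193]

query (0,0) [L1,L3,L4,L5,L7] — begin 0,0,0
L1 α=1: [70, 144, 99]
L3 α=1/3: [223/3, 292/3, 111]
L4 α=4/7: [1147/7, 88, 773/7]
L5 α=1/3: [2882/21, 251/3, 2134/21]
L7 α=1/2: [5969/42, 127/3, 1676/21]
→ [142, 42, 80]


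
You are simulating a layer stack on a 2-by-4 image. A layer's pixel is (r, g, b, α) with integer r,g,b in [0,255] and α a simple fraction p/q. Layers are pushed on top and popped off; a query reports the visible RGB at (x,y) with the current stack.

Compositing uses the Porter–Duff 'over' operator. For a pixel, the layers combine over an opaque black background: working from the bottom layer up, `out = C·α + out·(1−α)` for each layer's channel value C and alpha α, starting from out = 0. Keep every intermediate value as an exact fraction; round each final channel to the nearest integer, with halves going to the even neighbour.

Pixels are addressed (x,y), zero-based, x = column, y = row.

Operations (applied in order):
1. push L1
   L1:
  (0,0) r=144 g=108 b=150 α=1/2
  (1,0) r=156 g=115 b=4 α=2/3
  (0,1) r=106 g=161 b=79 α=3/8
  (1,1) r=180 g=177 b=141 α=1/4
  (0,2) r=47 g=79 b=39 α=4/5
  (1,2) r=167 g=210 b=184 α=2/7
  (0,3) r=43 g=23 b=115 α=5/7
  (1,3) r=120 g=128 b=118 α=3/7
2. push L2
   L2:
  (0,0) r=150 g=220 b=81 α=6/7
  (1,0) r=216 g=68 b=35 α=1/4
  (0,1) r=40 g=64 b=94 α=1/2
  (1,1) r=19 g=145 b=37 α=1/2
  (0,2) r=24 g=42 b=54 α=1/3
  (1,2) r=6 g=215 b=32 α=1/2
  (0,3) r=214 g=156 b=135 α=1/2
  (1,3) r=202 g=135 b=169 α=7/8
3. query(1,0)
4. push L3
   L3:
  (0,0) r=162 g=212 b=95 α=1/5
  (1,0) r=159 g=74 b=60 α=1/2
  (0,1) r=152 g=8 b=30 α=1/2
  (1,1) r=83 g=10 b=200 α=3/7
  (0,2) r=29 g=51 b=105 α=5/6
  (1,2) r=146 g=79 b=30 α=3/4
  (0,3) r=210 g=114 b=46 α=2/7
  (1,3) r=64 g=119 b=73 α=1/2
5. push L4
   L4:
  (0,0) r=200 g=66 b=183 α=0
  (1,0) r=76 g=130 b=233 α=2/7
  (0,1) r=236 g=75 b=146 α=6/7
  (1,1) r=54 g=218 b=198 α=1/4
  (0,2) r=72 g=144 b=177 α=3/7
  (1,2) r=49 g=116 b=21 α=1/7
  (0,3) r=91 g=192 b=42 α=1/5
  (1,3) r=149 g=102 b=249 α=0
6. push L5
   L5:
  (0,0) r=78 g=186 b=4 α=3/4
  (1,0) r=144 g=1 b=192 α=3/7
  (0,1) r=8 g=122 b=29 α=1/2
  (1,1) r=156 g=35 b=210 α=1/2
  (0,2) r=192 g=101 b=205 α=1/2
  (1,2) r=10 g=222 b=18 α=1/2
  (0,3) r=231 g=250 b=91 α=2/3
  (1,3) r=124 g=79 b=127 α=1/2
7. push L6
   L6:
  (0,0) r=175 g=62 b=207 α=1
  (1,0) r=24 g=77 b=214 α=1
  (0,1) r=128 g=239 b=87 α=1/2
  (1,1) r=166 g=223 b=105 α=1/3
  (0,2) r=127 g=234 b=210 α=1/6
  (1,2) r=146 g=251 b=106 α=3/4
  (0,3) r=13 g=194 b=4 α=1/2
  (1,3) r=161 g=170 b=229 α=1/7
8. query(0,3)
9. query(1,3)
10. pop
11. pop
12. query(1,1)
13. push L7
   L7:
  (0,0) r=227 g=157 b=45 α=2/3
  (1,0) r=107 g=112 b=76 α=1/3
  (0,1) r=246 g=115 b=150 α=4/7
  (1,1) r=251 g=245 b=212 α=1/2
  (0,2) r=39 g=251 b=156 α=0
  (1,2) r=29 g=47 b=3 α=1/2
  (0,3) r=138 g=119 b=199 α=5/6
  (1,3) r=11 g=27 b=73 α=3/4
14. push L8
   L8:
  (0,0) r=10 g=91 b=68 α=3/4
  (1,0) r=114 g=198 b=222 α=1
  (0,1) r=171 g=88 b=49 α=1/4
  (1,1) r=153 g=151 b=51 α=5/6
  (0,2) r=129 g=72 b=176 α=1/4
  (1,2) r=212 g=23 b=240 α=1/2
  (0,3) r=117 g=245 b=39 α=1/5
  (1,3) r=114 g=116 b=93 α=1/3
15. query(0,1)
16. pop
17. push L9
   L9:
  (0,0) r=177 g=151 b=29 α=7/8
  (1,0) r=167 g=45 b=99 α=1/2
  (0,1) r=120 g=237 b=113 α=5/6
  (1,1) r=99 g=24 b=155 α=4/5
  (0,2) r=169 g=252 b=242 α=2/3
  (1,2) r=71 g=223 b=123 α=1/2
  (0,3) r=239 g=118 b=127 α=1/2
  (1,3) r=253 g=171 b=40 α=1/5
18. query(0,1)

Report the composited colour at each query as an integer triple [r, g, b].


(1,0) stack=L1,L2; from [0,0,0]:
after L1 α=2/3: [104, 230/3, 8/3]
after L2 α=1/4: [132, 149/2, 43/4]
= [132, 74, 11]

query (0,3) [L1,L2,L3,L4,L5,L6] — begin 0,0,0
after L1 α=5/7: [215/7, 115/7, 575/7]
after L2 α=1/2: [1713/14, 1207/14, 760/7]
after L3 α=2/7: [14445/98, 9227/98, 4444/49]
after L4 α=1/5: [33349/245, 27862/245, 19834/245]
after L5 α=2/3: [146539/735, 150362/735, 64424/735]
after L6 α=1/2: [78047/735, 146476/735, 33682/735]
rounded: [106, 199, 46]

at x=1,y=3 over L1,L2,L3,L4,L5,L6:
+L1 (α=3/7) → [360/7, 384/7, 354/7]
+L2 (α=7/8) → [5129/28, 6999/56, 8635/56]
+L3 (α=1/2) → [6921/56, 13663/112, 12723/112]
+L4 (α=0) → [6921/56, 13663/112, 12723/112]
+L5 (α=1/2) → [13865/112, 22511/224, 26947/224]
+L6 (α=1/7) → [50611/392, 86573/784, 106489/784]
→ [129, 110, 136]

query (1,1) [L1,L2,L3,L4] — begin 0,0,0
L1 α=1/4: [45, 177/4, 141/4]
L2 α=1/2: [32, 757/8, 289/8]
L3 α=3/7: [377/7, 817/14, 1489/14]
L4 α=1/4: [1509/28, 5503/56, 7239/56]
= [54, 98, 129]

query (0,1) [L1,L2,L3,L4,L7,L8] — begin 0,0,0
L1 α=3/8: [159/4, 483/8, 237/8]
L2 α=1/2: [319/8, 995/16, 989/16]
L3 α=1/2: [1535/16, 1123/32, 1469/32]
L4 α=6/7: [24191/112, 15523/224, 29501/224]
L7 α=4/7: [182781/784, 149609/1568, 222903/1568]
L8 α=1/4: [682407/3136, 586811/6272, 745541/6272]
rounded: [218, 94, 119]

at x=0,y=1 over L1,L2,L3,L4,L7,L9:
L1 α=3/8: [159/4, 483/8, 237/8]
L2 α=1/2: [319/8, 995/16, 989/16]
L3 α=1/2: [1535/16, 1123/32, 1469/32]
L4 α=6/7: [24191/112, 15523/224, 29501/224]
L7 α=4/7: [182781/784, 149609/1568, 222903/1568]
L9 α=5/6: [217727/1568, 2007689/9408, 1108823/9408]
→ [139, 213, 118]


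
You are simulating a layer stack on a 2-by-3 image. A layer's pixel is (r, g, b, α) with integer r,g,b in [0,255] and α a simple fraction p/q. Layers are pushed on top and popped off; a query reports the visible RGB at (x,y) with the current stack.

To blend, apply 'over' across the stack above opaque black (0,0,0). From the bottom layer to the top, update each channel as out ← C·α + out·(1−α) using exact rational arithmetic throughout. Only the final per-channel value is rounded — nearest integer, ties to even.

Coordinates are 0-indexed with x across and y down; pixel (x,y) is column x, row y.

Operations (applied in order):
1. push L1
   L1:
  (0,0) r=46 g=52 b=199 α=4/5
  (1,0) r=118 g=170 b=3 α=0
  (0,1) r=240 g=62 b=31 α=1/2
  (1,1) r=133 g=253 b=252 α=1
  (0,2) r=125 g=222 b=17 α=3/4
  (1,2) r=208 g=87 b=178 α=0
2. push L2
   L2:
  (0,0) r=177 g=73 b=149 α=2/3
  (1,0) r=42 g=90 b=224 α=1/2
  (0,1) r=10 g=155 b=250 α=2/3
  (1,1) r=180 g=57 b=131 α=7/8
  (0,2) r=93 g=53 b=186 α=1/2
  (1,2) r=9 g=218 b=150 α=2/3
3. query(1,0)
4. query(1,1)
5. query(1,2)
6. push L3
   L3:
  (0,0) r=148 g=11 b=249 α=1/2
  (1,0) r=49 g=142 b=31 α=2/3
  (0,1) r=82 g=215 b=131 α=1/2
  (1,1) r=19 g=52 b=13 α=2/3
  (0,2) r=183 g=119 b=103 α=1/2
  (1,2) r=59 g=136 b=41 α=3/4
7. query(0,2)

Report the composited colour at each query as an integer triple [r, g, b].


at x=1,y=0 over L1,L2:
after L1 α=0: [0, 0, 0]
after L2 α=1/2: [21, 45, 112]
rounded: [21, 45, 112]

query (1,1) [L1,L2] — begin 0,0,0
L1 α=1: [133, 253, 252]
L2 α=7/8: [1393/8, 163/2, 1169/8]
rounded: [174, 82, 146]

query (1,2) [L1,L2] — begin 0,0,0
L1 α=0: [0, 0, 0]
L2 α=2/3: [6, 436/3, 100]
= [6, 145, 100]

query (0,2) [L1,L2,L3] — begin 0,0,0
+L1 (α=3/4) → [375/4, 333/2, 51/4]
+L2 (α=1/2) → [747/8, 439/4, 795/8]
+L3 (α=1/2) → [2211/16, 915/8, 1619/16]
→ [138, 114, 101]


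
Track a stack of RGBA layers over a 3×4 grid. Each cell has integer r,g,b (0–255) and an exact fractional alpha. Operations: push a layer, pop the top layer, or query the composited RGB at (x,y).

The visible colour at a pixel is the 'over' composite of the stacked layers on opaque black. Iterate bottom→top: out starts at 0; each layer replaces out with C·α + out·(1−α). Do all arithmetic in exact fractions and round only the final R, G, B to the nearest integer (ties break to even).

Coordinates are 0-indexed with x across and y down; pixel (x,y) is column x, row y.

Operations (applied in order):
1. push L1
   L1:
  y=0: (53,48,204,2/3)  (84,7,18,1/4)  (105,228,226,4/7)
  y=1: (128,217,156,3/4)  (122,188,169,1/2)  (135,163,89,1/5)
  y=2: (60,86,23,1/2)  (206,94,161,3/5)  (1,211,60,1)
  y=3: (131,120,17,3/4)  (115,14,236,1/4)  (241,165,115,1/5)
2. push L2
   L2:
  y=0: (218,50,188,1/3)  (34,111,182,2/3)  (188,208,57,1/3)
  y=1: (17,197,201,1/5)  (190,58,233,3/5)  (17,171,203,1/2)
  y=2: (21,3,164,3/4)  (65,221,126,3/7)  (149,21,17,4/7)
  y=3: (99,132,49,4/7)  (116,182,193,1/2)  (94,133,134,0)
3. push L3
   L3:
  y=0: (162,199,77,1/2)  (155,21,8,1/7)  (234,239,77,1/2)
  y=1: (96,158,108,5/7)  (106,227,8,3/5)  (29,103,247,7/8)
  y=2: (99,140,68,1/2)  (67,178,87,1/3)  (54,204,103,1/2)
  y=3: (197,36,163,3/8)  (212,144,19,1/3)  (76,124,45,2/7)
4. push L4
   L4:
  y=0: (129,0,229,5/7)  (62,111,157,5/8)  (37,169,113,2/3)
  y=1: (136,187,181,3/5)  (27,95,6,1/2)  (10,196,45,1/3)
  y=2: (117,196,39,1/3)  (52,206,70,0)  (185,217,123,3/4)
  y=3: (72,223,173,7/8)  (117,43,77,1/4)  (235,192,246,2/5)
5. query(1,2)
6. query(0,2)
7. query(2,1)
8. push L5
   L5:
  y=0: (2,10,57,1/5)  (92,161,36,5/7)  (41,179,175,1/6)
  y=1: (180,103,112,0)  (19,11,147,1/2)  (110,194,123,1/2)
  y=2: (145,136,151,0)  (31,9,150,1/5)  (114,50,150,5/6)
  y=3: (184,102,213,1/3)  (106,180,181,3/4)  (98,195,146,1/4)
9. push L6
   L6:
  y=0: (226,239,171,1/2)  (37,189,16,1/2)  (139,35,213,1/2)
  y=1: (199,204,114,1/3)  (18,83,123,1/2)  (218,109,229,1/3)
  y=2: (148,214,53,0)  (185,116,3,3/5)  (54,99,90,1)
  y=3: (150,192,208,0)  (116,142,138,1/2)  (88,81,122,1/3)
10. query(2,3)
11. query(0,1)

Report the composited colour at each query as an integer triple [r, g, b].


at x=1,y=2 over L1,L2,L3,L4:
+L1 (α=3/5) → [618/5, 282/5, 483/5]
+L2 (α=3/7) → [3447/35, 4443/35, 546/5]
+L3 (α=1/3) → [9239/105, 15116/105, 509/5]
+L4 (α=0) → [9239/105, 15116/105, 509/5]
rounded: [88, 144, 102]

query (0,2) [L1,L2,L3,L4] — begin 0,0,0
L1 α=1/2: [30, 43, 23/2]
L2 α=3/4: [93/4, 13, 1007/8]
L3 α=1/2: [489/8, 153/2, 1551/16]
L4 α=1/3: [319/4, 349/3, 621/8]
→ [80, 116, 78]

query (2,1) [L1,L2,L3,L4] — begin 0,0,0
L1 α=1/5: [27, 163/5, 89/5]
L2 α=1/2: [22, 509/5, 552/5]
L3 α=7/8: [225/8, 2057/20, 9197/40]
L4 α=1/3: [265/12, 1339/10, 10097/60]
→ [22, 134, 168]

at x=2,y=3 over L1,L2,L3,L4,L5,L6:
L1 α=1/5: [241/5, 33, 23]
L2 α=0: [241/5, 33, 23]
L3 α=2/7: [393/7, 59, 205/7]
L4 α=2/5: [4469/35, 561/5, 4059/35]
L5 α=1/4: [16837/140, 1329/10, 17287/140]
L6 α=1/3: [22997/210, 578/5, 8609/70]
→ [110, 116, 123]

query (0,1) [L1,L2,L3,L4,L5,L6] — begin 0,0,0
after L1 α=3/4: [96, 651/4, 117]
after L2 α=1/5: [401/5, 848/5, 669/5]
after L3 α=5/7: [3202/35, 5646/35, 4038/35]
after L4 α=3/5: [20684/175, 30927/175, 27081/175]
after L5 α=0: [20684/175, 30927/175, 27081/175]
after L6 α=1/3: [76193/525, 32518/175, 24704/175]
→ [145, 186, 141]


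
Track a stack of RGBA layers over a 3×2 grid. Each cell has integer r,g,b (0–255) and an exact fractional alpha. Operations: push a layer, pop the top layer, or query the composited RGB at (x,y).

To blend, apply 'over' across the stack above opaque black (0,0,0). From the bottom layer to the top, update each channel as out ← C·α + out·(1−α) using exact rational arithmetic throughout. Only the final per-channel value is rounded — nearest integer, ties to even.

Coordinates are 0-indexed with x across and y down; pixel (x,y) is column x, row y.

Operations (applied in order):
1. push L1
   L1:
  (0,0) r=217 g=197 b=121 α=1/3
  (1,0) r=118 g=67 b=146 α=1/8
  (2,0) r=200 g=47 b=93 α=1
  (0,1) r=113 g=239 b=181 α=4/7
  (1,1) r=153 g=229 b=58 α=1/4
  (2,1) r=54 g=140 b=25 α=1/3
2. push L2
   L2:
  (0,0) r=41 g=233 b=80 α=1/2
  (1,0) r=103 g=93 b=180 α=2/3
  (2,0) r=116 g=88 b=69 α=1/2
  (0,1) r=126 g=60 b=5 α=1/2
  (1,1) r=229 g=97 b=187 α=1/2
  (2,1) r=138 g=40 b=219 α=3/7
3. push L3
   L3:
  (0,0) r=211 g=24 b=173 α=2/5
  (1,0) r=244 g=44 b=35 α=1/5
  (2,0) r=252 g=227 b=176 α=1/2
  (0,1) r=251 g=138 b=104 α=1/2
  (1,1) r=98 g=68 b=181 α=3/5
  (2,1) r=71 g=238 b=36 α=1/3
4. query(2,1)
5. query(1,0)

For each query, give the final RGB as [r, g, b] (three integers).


at x=2,y=1 over L1,L2,L3:
after L1 α=1/3: [18, 140/3, 25/3]
after L2 α=3/7: [486/7, 920/21, 2071/21]
after L3 α=1/3: [1469/21, 6838/63, 4898/63]
→ [70, 109, 78]

at x=1,y=0 over L1,L2,L3:
+L1 (α=1/8) → [59/4, 67/8, 73/4]
+L2 (α=2/3) → [883/12, 1555/24, 1513/12]
+L3 (α=1/5) → [323/3, 1819/30, 1618/15]
= [108, 61, 108]


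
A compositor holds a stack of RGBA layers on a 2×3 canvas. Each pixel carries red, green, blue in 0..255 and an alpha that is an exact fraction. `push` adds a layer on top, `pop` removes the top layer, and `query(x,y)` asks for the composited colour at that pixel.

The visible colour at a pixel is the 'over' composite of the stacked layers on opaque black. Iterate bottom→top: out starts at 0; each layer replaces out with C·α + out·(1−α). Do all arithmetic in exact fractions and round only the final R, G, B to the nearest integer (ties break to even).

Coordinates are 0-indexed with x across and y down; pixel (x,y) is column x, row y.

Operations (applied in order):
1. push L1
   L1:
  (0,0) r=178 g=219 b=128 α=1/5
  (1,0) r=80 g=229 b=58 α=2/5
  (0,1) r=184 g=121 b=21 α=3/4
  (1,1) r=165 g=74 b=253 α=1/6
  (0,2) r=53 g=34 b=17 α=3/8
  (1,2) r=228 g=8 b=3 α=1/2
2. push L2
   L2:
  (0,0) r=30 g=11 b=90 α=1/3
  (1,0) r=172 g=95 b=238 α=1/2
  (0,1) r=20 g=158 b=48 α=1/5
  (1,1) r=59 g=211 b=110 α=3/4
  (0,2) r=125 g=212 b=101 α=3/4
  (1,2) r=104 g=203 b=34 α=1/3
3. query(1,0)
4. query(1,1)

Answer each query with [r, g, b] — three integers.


at x=1,y=0 over L1,L2:
+L1 (α=2/5) → [32, 458/5, 116/5]
+L2 (α=1/2) → [102, 933/10, 653/5]
rounded: [102, 93, 131]

at x=1,y=1 over L1,L2:
L1 α=1/6: [55/2, 37/3, 253/6]
L2 α=3/4: [409/8, 484/3, 2233/24]
→ [51, 161, 93]


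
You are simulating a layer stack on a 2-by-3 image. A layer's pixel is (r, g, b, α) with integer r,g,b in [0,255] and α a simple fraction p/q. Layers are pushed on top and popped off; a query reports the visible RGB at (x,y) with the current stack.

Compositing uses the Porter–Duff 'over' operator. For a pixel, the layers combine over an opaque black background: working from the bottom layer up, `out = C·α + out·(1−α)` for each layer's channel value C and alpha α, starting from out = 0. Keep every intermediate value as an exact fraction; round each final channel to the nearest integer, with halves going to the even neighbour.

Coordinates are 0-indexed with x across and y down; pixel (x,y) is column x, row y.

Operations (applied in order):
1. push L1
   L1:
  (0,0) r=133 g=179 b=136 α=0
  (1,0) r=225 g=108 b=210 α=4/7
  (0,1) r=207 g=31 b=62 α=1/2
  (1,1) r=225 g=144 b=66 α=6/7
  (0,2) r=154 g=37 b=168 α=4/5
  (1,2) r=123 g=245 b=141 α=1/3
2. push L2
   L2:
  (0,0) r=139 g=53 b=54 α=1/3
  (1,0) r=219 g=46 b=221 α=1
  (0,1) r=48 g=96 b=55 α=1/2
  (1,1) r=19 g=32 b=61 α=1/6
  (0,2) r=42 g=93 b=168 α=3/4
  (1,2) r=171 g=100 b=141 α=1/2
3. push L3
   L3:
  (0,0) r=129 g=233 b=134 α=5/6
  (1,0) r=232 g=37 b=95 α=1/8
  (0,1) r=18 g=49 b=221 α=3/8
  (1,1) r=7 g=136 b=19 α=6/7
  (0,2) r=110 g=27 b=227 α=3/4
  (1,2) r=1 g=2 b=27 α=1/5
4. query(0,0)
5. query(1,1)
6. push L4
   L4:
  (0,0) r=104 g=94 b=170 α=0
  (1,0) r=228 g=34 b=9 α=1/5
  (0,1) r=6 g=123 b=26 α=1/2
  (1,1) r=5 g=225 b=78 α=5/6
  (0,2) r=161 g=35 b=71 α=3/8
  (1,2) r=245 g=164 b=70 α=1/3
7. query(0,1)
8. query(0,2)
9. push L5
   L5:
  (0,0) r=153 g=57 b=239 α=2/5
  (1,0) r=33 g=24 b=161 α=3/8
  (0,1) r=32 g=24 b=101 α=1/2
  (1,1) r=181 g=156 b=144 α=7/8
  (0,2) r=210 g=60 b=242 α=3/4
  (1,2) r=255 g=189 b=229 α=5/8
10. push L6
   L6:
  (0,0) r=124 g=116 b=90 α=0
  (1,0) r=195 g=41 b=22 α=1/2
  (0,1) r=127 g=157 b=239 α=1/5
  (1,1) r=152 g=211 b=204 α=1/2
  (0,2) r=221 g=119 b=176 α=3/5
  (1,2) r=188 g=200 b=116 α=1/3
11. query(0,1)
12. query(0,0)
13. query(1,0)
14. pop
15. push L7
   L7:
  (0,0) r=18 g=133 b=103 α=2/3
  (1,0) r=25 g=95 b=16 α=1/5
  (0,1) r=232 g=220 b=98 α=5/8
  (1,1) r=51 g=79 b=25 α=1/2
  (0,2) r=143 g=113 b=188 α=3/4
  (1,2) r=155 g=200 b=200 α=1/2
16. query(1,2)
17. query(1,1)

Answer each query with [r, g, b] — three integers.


(0,0) stack=L1,L2,L3; from [0,0,0]:
+L1 (α=0) → [0, 0, 0]
+L2 (α=1/3) → [139/3, 53/3, 18]
+L3 (α=5/6) → [1037/9, 1774/9, 344/3]
→ [115, 197, 115]

query (1,1) [L1,L2,L3] — begin 0,0,0
after L1 α=6/7: [1350/7, 864/7, 396/7]
after L2 α=1/6: [6883/42, 2272/21, 2407/42]
after L3 α=6/7: [8647/294, 19408/147, 7195/294]
= [29, 132, 24]

(0,1) stack=L1,L2,L3,L4; from [0,0,0]:
+L1 (α=1/2) → [207/2, 31/2, 31]
+L2 (α=1/2) → [303/4, 223/4, 43]
+L3 (α=3/8) → [1731/32, 1703/32, 439/4]
+L4 (α=1/2) → [1923/64, 5639/64, 543/8]
→ [30, 88, 68]

(0,2) stack=L1,L2,L3,L4; from [0,0,0]:
+L1 (α=4/5) → [616/5, 148/5, 672/5]
+L2 (α=3/4) → [623/10, 1543/20, 798/5]
+L3 (α=3/4) → [3923/40, 3163/80, 4203/20]
+L4 (α=3/8) → [7787/64, 4843/128, 5055/32]
→ [122, 38, 158]

(0,1) stack=L1,L2,L3,L4,L5,L6; from [0,0,0]:
L1 α=1/2: [207/2, 31/2, 31]
L2 α=1/2: [303/4, 223/4, 43]
L3 α=3/8: [1731/32, 1703/32, 439/4]
L4 α=1/2: [1923/64, 5639/64, 543/8]
L5 α=1/2: [3971/128, 7175/128, 1351/16]
L6 α=1/5: [1607/32, 12199/160, 2307/20]
= [50, 76, 115]

at x=0,y=0 over L1,L2,L3,L4,L5,L6:
+L1 (α=0) → [0, 0, 0]
+L2 (α=1/3) → [139/3, 53/3, 18]
+L3 (α=5/6) → [1037/9, 1774/9, 344/3]
+L4 (α=0) → [1037/9, 1774/9, 344/3]
+L5 (α=2/5) → [391/3, 2116/15, 822/5]
+L6 (α=0) → [391/3, 2116/15, 822/5]
→ [130, 141, 164]

query (1,0) [L1,L2,L3,L4,L5,L6] — begin 0,0,0
after L1 α=4/7: [900/7, 432/7, 120]
after L2 α=1: [219, 46, 221]
after L3 α=1/8: [1765/8, 359/8, 821/4]
after L4 α=1/5: [2221/10, 427/10, 166]
after L5 α=3/8: [2419/16, 571/16, 1313/8]
after L6 α=1/2: [5539/32, 1227/32, 1489/16]
→ [173, 38, 93]

(1,2) stack=L1,L2,L3,L4,L5,L7; from [0,0,0]:
after L1 α=1/3: [41, 245/3, 47]
after L2 α=1/2: [106, 545/6, 94]
after L3 α=1/5: [85, 1096/15, 403/5]
after L4 α=1/3: [415/3, 4652/45, 1156/15]
after L5 α=5/8: [845/4, 18827/120, 6881/40]
after L7 α=1/2: [1465/8, 42827/240, 14881/80]
→ [183, 178, 186]

(1,1) stack=L1,L2,L3,L4,L5,L7; from [0,0,0]:
+L1 (α=6/7) → [1350/7, 864/7, 396/7]
+L2 (α=1/6) → [6883/42, 2272/21, 2407/42]
+L3 (α=6/7) → [8647/294, 19408/147, 7195/294]
+L4 (α=5/6) → [15997/1764, 184783/882, 121855/1764]
+L5 (α=7/8) → [2250985/14112, 1147927/7056, 1899967/14112]
+L7 (α=1/2) → [2970697/28224, 1705351/14112, 2252767/28224]
= [105, 121, 80]


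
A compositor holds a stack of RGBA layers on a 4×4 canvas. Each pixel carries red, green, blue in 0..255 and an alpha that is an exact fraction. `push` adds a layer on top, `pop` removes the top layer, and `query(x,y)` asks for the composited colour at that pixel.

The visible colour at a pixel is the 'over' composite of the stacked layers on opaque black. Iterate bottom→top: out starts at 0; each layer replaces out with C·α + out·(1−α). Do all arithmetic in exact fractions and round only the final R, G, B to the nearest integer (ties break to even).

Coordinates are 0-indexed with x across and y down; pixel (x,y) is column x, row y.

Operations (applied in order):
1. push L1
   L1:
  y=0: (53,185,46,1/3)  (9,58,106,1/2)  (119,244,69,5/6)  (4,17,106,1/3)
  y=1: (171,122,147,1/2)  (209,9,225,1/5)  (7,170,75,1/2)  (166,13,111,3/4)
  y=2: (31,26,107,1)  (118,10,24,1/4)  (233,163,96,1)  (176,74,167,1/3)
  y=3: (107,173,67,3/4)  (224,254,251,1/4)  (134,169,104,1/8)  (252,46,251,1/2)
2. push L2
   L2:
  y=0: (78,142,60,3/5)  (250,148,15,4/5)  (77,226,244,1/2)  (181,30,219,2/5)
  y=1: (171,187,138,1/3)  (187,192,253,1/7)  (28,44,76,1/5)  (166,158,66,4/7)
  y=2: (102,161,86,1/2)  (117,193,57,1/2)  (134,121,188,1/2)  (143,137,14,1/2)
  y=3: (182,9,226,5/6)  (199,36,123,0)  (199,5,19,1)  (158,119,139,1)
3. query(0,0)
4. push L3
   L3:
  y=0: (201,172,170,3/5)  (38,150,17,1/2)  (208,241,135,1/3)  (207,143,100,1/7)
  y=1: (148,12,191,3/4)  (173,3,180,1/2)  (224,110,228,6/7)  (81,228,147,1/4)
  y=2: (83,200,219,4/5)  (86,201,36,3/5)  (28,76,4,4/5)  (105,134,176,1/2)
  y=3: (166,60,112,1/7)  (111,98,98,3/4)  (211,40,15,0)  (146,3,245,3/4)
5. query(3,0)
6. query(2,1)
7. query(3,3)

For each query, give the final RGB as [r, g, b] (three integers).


query (0,0) [L1,L2] — begin 0,0,0
L1 α=1/3: [53/3, 185/3, 46/3]
L2 α=3/5: [808/15, 1648/15, 632/15]
rounded: [54, 110, 42]

(3,0) stack=L1,L2,L3; from [0,0,0]:
after L1 α=1/3: [4/3, 17/3, 106/3]
after L2 α=2/5: [366/5, 77/5, 544/5]
after L3 α=1/7: [3231/35, 1177/35, 3764/35]
rounded: [92, 34, 108]

(2,1) stack=L1,L2,L3; from [0,0,0]:
+L1 (α=1/2) → [7/2, 85, 75/2]
+L2 (α=1/5) → [42/5, 384/5, 226/5]
+L3 (α=6/7) → [966/5, 3684/35, 7066/35]
= [193, 105, 202]

(3,3) stack=L1,L2,L3; from [0,0,0]:
L1 α=1/2: [126, 23, 251/2]
L2 α=1: [158, 119, 139]
L3 α=3/4: [149, 32, 437/2]
rounded: [149, 32, 218]
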